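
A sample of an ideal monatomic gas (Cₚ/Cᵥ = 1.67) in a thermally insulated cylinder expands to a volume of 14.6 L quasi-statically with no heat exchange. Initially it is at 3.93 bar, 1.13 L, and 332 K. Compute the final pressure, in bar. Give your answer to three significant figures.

Adiabatic: P₁V₁^γ = P₂V₂^γ ⇒ P₂ = P₁ (V₁/V₂)^γ.
P₂ = 3.93 × (1.13/14.6)^(1.67) = 0.05477 bar.

P₂ ≈ 0.0548 bar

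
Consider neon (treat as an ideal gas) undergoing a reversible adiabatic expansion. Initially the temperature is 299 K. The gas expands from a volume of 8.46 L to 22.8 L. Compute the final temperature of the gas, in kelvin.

Adiabatic: T₁V₁^(γ−1) = T₂V₂^(γ−1) ⇒ T₂ = T₁ (V₁/V₂)^(γ−1).
For a monatomic ideal gas γ = 5/3, so γ−1 = 2/3.
T₂ = 299 × (8.46/22.8)^(2/3) = 154.4 K.

T₂ ≈ 154 K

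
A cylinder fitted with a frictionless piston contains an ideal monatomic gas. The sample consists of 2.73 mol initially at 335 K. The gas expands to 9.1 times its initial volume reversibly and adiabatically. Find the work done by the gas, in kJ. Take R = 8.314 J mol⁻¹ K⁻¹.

W ≈ 8.79 kJ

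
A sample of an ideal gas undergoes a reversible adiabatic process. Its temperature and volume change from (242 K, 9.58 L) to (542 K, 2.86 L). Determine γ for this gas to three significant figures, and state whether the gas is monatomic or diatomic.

γ ≈ 1.67; monatomic

TV^(γ−1) = const ⇒ γ − 1 = ln(T₂/T₁) / ln(V₁/V₂).
γ = 1 + ln(542/242) / ln(9.58/2.86) = 1.667.
γ ≈ 1.67 is close to 5/3, so the gas is monatomic.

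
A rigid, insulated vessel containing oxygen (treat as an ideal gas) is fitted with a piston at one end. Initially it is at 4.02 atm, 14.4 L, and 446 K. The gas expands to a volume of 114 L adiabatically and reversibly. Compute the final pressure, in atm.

Since PV^γ is constant along a reversible adiabat, P₂ = P₁ (V₁/V₂)^γ.
γ = 7/5 for a diatomic ideal gas.
P₂ = 4.02 × (14.4/114)^(7/5) = 0.222 atm.

P₂ ≈ 0.222 atm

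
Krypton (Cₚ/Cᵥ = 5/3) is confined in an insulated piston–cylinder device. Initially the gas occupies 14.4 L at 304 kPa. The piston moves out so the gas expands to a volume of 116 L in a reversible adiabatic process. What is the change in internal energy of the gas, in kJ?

P₂ = P₁(V₁/V₂)^γ = 304×(14.4/116)^(5/3) = 9.391 kPa.
For a reversible adiabat, W_by_gas = (P₁V₁ − P₂V₂)/(γ−1).
W_by = (304000×0.0144 − 9391×0.116) / (2/3) = 4932 J.
Q = 0 ⇒ ΔU = −W_by = -4932 J.

ΔU ≈ -4.93 kJ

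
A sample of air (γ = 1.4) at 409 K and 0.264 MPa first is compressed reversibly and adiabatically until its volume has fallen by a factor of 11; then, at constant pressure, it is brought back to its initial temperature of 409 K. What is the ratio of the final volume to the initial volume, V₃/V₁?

V₃/V₁ ≈ 0.0348

Adiabatic step: V₂/V₁ = 0.09091; T₂ = T₁·11^(0.4) = 1067 K.
Isobaric step: V₃/V₂ = T₃/T₂ = 409/1067.
V₃/V₁ = (V₂/V₁)(V₃/V₂) = 0.09091 × (409/1067) = 0.03484.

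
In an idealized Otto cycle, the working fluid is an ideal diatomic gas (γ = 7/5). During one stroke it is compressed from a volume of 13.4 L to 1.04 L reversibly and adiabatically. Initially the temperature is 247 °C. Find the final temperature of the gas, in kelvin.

For a reversible adiabat TV^(γ−1) is constant, so T₂ = T₁ (V₁/V₂)^(γ−1).
T₁ = 247 °C = 520.1 K.
T₂ = 520.1 × (13.4/1.04)^(2/5) = 1446 K.

T₂ ≈ 1450 K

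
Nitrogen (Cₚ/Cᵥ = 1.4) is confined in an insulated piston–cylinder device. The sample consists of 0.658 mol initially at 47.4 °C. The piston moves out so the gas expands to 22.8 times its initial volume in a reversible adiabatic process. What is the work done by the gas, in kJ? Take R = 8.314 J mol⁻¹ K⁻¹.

W ≈ 3.13 kJ

Adiabatic: T₁V₁^(γ−1) = T₂V₂^(γ−1) ⇒ T₂ = T₁ (V₁/V₂)^(γ−1).
T₁ = 47.4 °C = 320.5 K.
T₂ = 320.5 × (1/22.8)^(0.4) = 91.77 K.
Q = 0, so ΔU = W_on_gas = nCᵥΔT with Cᵥ = R/(γ−1) = 20.79 J/(mol·K).
ΔU = 0.658 × 20.79 × (91.77 − 320.5) = -3129 J.
Work done by the gas = −ΔU = 3129 J.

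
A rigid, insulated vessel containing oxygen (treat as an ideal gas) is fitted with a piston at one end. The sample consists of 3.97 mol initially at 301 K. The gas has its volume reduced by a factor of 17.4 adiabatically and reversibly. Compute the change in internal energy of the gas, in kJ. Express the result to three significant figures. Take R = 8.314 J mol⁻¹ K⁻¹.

For a reversible adiabat TV^(γ−1) is constant, so T₂ = T₁ (V₁/V₂)^(γ−1).
γ = 7/5 for a diatomic ideal gas, so γ−1 = 2/5.
T₂ = 301 × 17.4^(2/5) = 943.6 K.
Q = 0, so ΔU = W_on_gas = nCᵥΔT with Cᵥ = R/(γ−1) = 20.79 J/(mol·K).
ΔU = 3.97 × 20.79 × (943.6 − 301) = 53020 J.

ΔU ≈ 53.0 kJ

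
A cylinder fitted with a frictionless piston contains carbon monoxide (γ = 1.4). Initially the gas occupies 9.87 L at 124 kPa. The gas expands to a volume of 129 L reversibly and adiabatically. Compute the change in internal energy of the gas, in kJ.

ΔU ≈ -1.97 kJ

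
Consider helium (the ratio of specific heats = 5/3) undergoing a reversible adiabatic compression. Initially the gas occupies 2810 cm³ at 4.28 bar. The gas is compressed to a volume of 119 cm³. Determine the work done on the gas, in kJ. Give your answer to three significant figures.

P₂ = P₁(V₁/V₂)^γ = 4.28×(2810/119)^(5/3) = 831.8 bar.
For a reversible adiabat, W_by_gas = (P₁V₁ − P₂V₂)/(γ−1).
W_by = (428000×0.00281 − 8.318×10^7×0.000119) / (2/3) = -13040 J.
W_on_gas = −W_by = 13040 J.

W ≈ 13.0 kJ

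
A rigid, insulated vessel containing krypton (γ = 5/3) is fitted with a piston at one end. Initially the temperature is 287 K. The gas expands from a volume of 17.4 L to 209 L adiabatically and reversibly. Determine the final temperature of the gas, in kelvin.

T₂ ≈ 54.7 K

Adiabatic: T₁V₁^(γ−1) = T₂V₂^(γ−1) ⇒ T₂ = T₁ (V₁/V₂)^(γ−1).
T₂ = 287 × (17.4/209)^(2/3) = 54.72 K.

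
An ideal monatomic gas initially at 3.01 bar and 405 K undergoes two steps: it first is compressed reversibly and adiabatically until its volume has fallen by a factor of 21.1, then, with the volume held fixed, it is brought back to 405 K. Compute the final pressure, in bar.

P₃ ≈ 63.5 bar

For a monatomic ideal gas γ = 5/3.
Adiabatic step (PV^γ = const): P₂ = 3.01×21.1^(5/3) = 485 bar; T₂ = 405×21.1^(2/3) = 3093 K.
Isochoric: P₃ = P₂(T₃/T₂) = 485 × (405/3093) = 63.51 bar.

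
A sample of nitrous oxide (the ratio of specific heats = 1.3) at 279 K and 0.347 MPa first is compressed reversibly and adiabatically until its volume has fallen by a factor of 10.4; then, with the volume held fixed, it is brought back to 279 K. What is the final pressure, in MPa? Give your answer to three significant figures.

P₃ ≈ 3.61 MPa

Adiabatic step (PV^γ = const): P₂ = 0.347×10.4^(1.3) = 7.286 MPa; T₂ = 279×10.4^(0.3) = 563.3 K.
Isochoric: P₃ = P₂(T₃/T₂) = 7.286 × (279/563.3) = 3.609 MPa.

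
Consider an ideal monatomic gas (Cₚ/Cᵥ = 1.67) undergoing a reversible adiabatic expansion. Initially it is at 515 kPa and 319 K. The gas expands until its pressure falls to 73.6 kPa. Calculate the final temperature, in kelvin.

Adiabatic: T₂/T₁ = (P₂/P₁)^((γ−1)/γ).
T₂ = 319 × (73.6/515)^(0.401) = 146.2 K.

T₂ ≈ 146 K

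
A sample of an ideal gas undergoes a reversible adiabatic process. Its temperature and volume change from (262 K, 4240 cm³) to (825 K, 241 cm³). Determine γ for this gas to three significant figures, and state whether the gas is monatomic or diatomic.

γ ≈ 1.40; diatomic

TV^(γ−1) = const ⇒ γ − 1 = ln(T₂/T₁) / ln(V₁/V₂).
γ = 1 + ln(825/262) / ln(4240/241) = 1.4.
γ ≈ 1.40 is close to 7/5, so the gas is diatomic.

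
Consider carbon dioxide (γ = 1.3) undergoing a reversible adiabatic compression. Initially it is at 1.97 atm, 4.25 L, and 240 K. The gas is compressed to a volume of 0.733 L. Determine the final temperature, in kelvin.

T₂ ≈ 407 K

Adiabatic: T₁V₁^(γ−1) = T₂V₂^(γ−1) ⇒ T₂ = T₁ (V₁/V₂)^(γ−1).
T₂ = 240 × (4.25/0.733)^(0.3) = 406.6 K.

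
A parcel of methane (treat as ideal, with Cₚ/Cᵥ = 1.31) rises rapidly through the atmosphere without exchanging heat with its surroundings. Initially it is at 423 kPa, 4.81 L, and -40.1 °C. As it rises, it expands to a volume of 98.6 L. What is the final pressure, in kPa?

P₂ ≈ 8.09 kPa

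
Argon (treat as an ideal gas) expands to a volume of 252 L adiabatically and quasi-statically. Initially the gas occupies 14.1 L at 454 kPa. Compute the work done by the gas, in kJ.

W ≈ 8.20 kJ

γ = 5/3 for a monatomic ideal gas.
P₂ = P₁(V₁/V₂)^γ = 454×(14.1/252)^(5/3) = 3.716 kPa.
For a reversible adiabat, W_by_gas = (P₁V₁ − P₂V₂)/(γ−1).
W_by = (454000×0.0141 − 3716×0.252) / (2/3) = 8197 J.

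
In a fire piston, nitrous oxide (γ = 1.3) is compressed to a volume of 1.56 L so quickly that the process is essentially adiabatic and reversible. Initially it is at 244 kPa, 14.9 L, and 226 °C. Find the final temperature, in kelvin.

Adiabatic: T₁V₁^(γ−1) = T₂V₂^(γ−1) ⇒ T₂ = T₁ (V₁/V₂)^(γ−1).
T₁ = 226 °C = 499.1 K.
T₂ = 499.1 × (14.9/1.56)^(0.3) = 982.3 K.

T₂ ≈ 982 K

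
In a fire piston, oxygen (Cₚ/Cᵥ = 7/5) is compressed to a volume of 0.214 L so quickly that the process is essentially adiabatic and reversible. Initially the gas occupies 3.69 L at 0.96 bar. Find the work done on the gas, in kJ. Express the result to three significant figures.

P₂ = P₁(V₁/V₂)^γ = 0.96×(3.69/0.214)^(7/5) = 51.7 bar.
For a reversible adiabat, W_by_gas = (P₁V₁ − P₂V₂)/(γ−1).
W_by = (96000×0.00369 − 5.17×10^6×0.000214) / (2/5) = -1881 J.
W_on_gas = −W_by = 1881 J.

W ≈ 1.88 kJ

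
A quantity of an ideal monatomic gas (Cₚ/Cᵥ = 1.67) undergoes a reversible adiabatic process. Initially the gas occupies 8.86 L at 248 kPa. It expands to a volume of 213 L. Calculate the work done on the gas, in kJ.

W ≈ -2.89 kJ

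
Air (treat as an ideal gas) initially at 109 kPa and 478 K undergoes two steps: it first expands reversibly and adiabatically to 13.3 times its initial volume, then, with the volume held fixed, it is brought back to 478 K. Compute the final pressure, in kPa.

P₃ ≈ 8.20 kPa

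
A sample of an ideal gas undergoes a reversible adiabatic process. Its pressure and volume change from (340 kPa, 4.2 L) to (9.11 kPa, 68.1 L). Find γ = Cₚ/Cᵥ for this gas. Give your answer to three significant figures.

γ ≈ 1.30

PV^γ = const ⇒ γ = ln(P₂/P₁) / ln(V₁/V₂).
γ = ln(9.11/340) / ln(4.2/68.1) = 1.299.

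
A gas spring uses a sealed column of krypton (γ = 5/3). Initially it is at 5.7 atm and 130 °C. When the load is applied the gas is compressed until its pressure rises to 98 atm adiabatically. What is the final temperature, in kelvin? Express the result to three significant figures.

T₂ ≈ 1260 K

Adiabatic: T₂/T₁ = (P₂/P₁)^((γ−1)/γ).
T₁ = 130 °C = 403.1 K.
T₂ = 403.1 × (98/5.7)^(2/5) = 1258 K.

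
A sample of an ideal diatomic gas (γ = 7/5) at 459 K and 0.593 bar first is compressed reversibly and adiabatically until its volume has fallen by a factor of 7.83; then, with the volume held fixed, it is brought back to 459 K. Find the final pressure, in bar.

P₃ ≈ 4.64 bar

Adiabatic step (PV^γ = const): P₂ = 0.593×7.83^(7/5) = 10.58 bar; T₂ = 459×7.83^(2/5) = 1045 K.
Isochoric: P₃ = P₂(T₃/T₂) = 10.58 × (459/1045) = 4.643 bar.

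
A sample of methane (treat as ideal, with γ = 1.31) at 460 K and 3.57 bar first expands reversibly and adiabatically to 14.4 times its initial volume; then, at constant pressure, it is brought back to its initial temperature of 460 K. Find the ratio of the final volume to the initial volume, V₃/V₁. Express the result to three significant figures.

Adiabatic step: V₂/V₁ = 14.4; T₂ = T₁·(1/14.4)^(0.31) = 201.2 K.
Isobaric step: V₃/V₂ = T₃/T₂ = 460/201.2.
V₃/V₁ = (V₂/V₁)(V₃/V₂) = 14.4 × (460/201.2) = 32.92.

V₃/V₁ ≈ 32.9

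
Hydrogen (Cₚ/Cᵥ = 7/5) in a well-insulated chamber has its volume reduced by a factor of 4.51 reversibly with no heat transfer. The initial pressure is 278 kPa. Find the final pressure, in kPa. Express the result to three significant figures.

P₂ ≈ 2290 kPa

Adiabatic: P₁V₁^γ = P₂V₂^γ ⇒ P₂ = P₁ (V₁/V₂)^γ.
P₂ = 278 × 4.51^(7/5) = 2290 kPa.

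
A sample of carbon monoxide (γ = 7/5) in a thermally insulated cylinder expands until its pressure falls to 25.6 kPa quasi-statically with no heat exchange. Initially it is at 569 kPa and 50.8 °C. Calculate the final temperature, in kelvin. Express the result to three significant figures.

T₂ ≈ 134 K

Adiabatic: T₂/T₁ = (P₂/P₁)^((γ−1)/γ).
T₁ = 50.8 °C = 323.9 K.
T₂ = 323.9 × (25.6/569)^(2/7) = 133.6 K.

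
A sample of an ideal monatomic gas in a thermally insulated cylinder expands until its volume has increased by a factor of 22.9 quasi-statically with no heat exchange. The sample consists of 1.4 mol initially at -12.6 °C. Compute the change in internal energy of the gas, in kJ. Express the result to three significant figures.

ΔU ≈ -3.98 kJ

Adiabatic: T₁V₁^(γ−1) = T₂V₂^(γ−1) ⇒ T₂ = T₁ (V₁/V₂)^(γ−1).
γ = 5/3 for a monatomic ideal gas, so γ−1 = 2/3.
T₁ = -12.6 °C = 260.5 K.
T₂ = 260.5 × (1/22.9)^(2/3) = 32.31 K.
Q = 0, so ΔU = W_on_gas = nCᵥΔT with Cᵥ = R/(γ−1) = 12.47 J/(mol·K).
ΔU = 1.4 × 12.47 × (32.31 − 260.5) = -3985 J.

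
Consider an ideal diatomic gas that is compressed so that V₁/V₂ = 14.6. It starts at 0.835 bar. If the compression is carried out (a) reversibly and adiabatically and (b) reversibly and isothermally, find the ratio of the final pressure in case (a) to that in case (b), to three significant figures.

P_adiabatic / P_isothermal ≈ 2.92

For a diatomic ideal gas γ = 7/5.
Isothermal: P_b = P₁(V₁/V₂) = 0.835×14.6.
Adiabatic: P_a = P₁(V₁/V₂)^γ = 0.835×14.6^(7/5).
P_a/P_b = (V₁/V₂)^(γ−1) = 14.6^(2/5) = 2.922.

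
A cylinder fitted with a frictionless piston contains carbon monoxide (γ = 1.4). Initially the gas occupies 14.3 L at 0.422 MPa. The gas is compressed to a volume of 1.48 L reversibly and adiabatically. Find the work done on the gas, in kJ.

W ≈ 22.3 kJ

P₂ = P₁(V₁/V₂)^γ = 0.422×(14.3/1.48)^(1.4) = 10.1 MPa.
For a reversible adiabat, W_by_gas = (P₁V₁ − P₂V₂)/(γ−1).
W_by = (422000×0.0143 − 1.01×10^7×0.00148) / (0.4) = -22290 J.
W_on_gas = −W_by = 22290 J.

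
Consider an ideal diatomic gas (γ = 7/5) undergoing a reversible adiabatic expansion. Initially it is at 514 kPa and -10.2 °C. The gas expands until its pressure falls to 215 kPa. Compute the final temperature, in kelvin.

Along an adiabat T P^((1−γ)/γ) is constant, so T₂ = T₁ (P₂/P₁)^((γ−1)/γ).
T₁ = -10.2 °C = 262.9 K.
T₂ = 262.9 × (215/514)^(2/7) = 205 K.

T₂ ≈ 205 K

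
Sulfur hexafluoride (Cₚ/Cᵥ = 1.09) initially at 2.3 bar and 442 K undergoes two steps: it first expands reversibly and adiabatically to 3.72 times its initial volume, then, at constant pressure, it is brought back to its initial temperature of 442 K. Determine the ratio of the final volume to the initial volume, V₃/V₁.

V₃/V₁ ≈ 4.19

Adiabatic step: V₂/V₁ = 3.72; T₂ = T₁·(1/3.72)^(0.09) = 392.7 K.
Isobaric step: V₃/V₂ = T₃/T₂ = 442/392.7.
V₃/V₁ = (V₂/V₁)(V₃/V₂) = 3.72 × (442/392.7) = 4.187.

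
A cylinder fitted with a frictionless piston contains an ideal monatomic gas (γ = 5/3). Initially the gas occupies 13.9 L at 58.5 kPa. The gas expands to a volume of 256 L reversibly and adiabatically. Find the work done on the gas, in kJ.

W ≈ -1.04 kJ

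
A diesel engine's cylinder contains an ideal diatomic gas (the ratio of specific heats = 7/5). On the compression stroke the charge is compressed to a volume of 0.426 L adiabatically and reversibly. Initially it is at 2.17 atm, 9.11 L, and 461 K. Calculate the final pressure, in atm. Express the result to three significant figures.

Adiabatic: P₁V₁^γ = P₂V₂^γ ⇒ P₂ = P₁ (V₁/V₂)^γ.
P₂ = 2.17 × (9.11/0.426)^(7/5) = 158 atm.

P₂ ≈ 158 atm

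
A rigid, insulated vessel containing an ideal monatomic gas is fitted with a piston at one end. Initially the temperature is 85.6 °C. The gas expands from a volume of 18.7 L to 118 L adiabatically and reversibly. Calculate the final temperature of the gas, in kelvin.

Adiabatic: T₁V₁^(γ−1) = T₂V₂^(γ−1) ⇒ T₂ = T₁ (V₁/V₂)^(γ−1).
For a monatomic ideal gas γ = 5/3, so γ−1 = 2/3.
T₁ = 85.6 °C = 358.8 K.
T₂ = 358.8 × (18.7/118)^(2/3) = 105.1 K.

T₂ ≈ 105 K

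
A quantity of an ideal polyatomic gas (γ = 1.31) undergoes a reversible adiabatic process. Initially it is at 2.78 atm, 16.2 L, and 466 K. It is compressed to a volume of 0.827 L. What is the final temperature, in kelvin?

Adiabatic: T₁V₁^(γ−1) = T₂V₂^(γ−1) ⇒ T₂ = T₁ (V₁/V₂)^(γ−1).
T₂ = 466 × (16.2/0.827)^(0.31) = 1172 K.

T₂ ≈ 1170 K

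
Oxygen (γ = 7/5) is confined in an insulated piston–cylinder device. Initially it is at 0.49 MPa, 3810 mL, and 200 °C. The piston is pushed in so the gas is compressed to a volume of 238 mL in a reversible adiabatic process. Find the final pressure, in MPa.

Since PV^γ is constant along a reversible adiabat, P₂ = P₁ (V₁/V₂)^γ.
P₂ = 0.49 × (3810/238)^(7/5) = 23.78 MPa.

P₂ ≈ 23.8 MPa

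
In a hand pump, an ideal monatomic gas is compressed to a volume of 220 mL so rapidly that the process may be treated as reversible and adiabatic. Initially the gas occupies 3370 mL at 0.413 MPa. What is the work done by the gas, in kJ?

W ≈ -10.8 kJ

γ = 5/3 for a monatomic ideal gas.
P₂ = P₁(V₁/V₂)^γ = 0.413×(3370/220)^(5/3) = 39.02 MPa.
For a reversible adiabat, W_by_gas = (P₁V₁ − P₂V₂)/(γ−1).
W_by = (413000×0.00337 − 3.902×10^7×0.00022) / (2/3) = -10790 J.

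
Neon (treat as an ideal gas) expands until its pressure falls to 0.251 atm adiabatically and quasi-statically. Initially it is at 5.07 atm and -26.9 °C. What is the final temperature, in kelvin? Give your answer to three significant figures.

T₂ ≈ 74.0 K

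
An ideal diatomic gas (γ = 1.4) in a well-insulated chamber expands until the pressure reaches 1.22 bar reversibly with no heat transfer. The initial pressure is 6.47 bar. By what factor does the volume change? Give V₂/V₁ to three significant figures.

From PV^γ = const, V₂/V₁ = (P₁/P₂)^(1/γ).
V₂/V₁ = (6.47/1.22)^(0.714) = 3.293.

V₂/V₁ ≈ 3.29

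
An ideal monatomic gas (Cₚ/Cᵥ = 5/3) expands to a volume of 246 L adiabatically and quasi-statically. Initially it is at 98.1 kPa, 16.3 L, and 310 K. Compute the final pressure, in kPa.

P₂ ≈ 1.06 kPa

Since PV^γ is constant along a reversible adiabat, P₂ = P₁ (V₁/V₂)^γ.
P₂ = 98.1 × (16.3/246)^(5/3) = 1.064 kPa.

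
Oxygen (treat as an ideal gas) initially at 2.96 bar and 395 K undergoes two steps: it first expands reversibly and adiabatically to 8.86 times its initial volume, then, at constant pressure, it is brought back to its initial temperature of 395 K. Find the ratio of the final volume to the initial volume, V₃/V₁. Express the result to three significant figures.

V₃/V₁ ≈ 21.2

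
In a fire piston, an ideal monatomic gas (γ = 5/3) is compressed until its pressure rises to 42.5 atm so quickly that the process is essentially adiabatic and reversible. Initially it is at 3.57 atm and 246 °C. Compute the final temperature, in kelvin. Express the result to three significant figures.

Adiabatic: T₂/T₁ = (P₂/P₁)^((γ−1)/γ).
T₁ = 246 °C = 519.1 K.
T₂ = 519.1 × (42.5/3.57)^(2/5) = 1398 K.

T₂ ≈ 1400 K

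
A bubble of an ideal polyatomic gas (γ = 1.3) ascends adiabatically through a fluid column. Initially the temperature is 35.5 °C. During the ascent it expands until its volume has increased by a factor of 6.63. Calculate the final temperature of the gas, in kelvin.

T₂ ≈ 175 K

For a reversible adiabat TV^(γ−1) is constant, so T₂ = T₁ (V₁/V₂)^(γ−1).
T₁ = 35.5 °C = 308.6 K.
T₂ = 308.6 × (1/6.63)^(0.3) = 175 K.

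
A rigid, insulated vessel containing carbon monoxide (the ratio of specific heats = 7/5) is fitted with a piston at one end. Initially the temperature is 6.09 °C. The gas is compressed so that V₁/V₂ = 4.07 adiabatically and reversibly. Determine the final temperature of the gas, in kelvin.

T₂ ≈ 490 K

Adiabatic: T₁V₁^(γ−1) = T₂V₂^(γ−1) ⇒ T₂ = T₁ (V₁/V₂)^(γ−1).
T₁ = 6.09 °C = 279.2 K.
T₂ = 279.2 × 4.07^(2/5) = 489.6 K.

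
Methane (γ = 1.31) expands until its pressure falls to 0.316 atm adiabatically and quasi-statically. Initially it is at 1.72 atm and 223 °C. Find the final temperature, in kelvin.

Along an adiabat T P^((1−γ)/γ) is constant, so T₂ = T₁ (P₂/P₁)^((γ−1)/γ).
T₁ = 223 °C = 496.1 K.
T₂ = 496.1 × (0.316/1.72)^(0.237) = 332.3 K.

T₂ ≈ 332 K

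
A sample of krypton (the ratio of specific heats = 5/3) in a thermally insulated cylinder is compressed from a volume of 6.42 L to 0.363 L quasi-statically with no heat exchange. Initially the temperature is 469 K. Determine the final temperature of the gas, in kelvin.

T₂ ≈ 3180 K

For a reversible adiabat TV^(γ−1) is constant, so T₂ = T₁ (V₁/V₂)^(γ−1).
T₂ = 469 × (6.42/0.363)^(2/3) = 3184 K.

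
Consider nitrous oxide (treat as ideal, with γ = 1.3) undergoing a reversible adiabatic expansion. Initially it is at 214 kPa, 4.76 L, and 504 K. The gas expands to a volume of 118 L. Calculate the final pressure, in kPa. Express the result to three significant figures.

P₂ ≈ 3.30 kPa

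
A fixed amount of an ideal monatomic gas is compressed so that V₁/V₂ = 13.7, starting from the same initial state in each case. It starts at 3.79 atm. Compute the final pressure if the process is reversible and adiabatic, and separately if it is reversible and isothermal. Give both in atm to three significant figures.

adiabatic: 297 atm; isothermal: 51.9 atm

For a monatomic ideal gas γ = 5/3.
Isothermal: P₂ = P₁(V₁/V₂) = 3.79×13.7 = 51.92 atm.
Adiabatic: P₂ = P₁(V₁/V₂)^γ = 3.79×13.7^(5/3) = 297.3 atm.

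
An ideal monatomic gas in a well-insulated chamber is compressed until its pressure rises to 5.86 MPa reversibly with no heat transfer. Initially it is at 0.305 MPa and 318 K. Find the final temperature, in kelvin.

T₂ ≈ 1040 K

Along an adiabat T P^((1−γ)/γ) is constant, so T₂ = T₁ (P₂/P₁)^((γ−1)/γ).
For a monatomic ideal gas γ = 5/3, so (γ−1)/γ = 2/5.
T₂ = 318 × (5.86/0.305)^(2/5) = 1037 K.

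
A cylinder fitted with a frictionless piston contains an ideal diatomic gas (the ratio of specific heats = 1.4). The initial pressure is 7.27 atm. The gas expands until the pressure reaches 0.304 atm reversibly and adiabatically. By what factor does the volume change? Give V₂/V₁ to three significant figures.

V₂/V₁ ≈ 9.66

From PV^γ = const, V₂/V₁ = (P₁/P₂)^(1/γ).
V₂/V₁ = (7.27/0.304)^(0.714) = 9.655.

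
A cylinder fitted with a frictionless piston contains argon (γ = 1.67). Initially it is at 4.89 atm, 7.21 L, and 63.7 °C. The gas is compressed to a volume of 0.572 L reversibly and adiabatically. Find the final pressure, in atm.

Adiabatic: P₁V₁^γ = P₂V₂^γ ⇒ P₂ = P₁ (V₁/V₂)^γ.
P₂ = 4.89 × (7.21/0.572)^(1.67) = 336.7 atm.

P₂ ≈ 337 atm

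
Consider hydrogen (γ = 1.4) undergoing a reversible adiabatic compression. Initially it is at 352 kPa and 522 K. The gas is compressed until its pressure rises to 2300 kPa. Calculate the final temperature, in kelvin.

T₂ ≈ 892 K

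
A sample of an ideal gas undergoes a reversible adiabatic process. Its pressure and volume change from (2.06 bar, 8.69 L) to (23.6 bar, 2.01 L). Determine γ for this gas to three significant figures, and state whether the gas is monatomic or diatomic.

γ ≈ 1.67; monatomic

PV^γ = const ⇒ γ = ln(P₂/P₁) / ln(V₁/V₂).
γ = ln(23.6/2.06) / ln(8.69/2.01) = 1.666.
γ ≈ 1.67 is close to 5/3, so the gas is monatomic.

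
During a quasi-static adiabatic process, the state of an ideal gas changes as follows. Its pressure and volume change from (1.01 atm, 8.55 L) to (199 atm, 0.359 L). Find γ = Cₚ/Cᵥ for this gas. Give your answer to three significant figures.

γ ≈ 1.67

PV^γ = const ⇒ γ = ln(P₂/P₁) / ln(V₁/V₂).
γ = ln(199/1.01) / ln(8.55/0.359) = 1.666.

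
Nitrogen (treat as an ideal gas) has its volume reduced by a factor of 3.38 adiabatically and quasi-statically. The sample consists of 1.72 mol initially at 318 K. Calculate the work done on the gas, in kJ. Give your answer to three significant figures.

Adiabatic: T₁V₁^(γ−1) = T₂V₂^(γ−1) ⇒ T₂ = T₁ (V₁/V₂)^(γ−1).
γ = 7/5 for a diatomic ideal gas, so γ−1 = 2/5.
T₂ = 318 × 3.38^(2/5) = 517.6 K.
Q = 0, so ΔU = W_on_gas = nCᵥΔT with Cᵥ = R/(γ−1) = 20.79 J/(mol·K).
ΔU = 1.72 × 20.79 × (517.6 − 318) = 7136 J.

W ≈ 7.14 kJ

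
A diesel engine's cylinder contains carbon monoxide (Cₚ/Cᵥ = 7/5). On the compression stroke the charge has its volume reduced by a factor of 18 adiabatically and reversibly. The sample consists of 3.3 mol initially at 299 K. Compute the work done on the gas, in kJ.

For a reversible adiabat TV^(γ−1) is constant, so T₂ = T₁ (V₁/V₂)^(γ−1).
T₂ = 299 × 18^(2/5) = 950.1 K.
Q = 0, so ΔU = W_on_gas = nCᵥΔT with Cᵥ = R/(γ−1) = 20.79 J/(mol·K).
ΔU = 3.3 × 20.79 × (950.1 − 299) = 44660 J.

W ≈ 44.7 kJ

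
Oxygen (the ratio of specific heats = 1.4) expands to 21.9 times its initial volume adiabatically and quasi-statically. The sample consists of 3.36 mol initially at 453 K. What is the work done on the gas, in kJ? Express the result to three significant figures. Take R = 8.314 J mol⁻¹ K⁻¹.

W ≈ -22.4 kJ

For a reversible adiabat TV^(γ−1) is constant, so T₂ = T₁ (V₁/V₂)^(γ−1).
T₂ = 453 × (1/21.9)^(0.4) = 131.8 K.
Q = 0, so ΔU = W_on_gas = nCᵥΔT with Cᵥ = R/(γ−1) = 20.79 J/(mol·K).
ΔU = 3.36 × 20.79 × (131.8 − 453) = -22430 J.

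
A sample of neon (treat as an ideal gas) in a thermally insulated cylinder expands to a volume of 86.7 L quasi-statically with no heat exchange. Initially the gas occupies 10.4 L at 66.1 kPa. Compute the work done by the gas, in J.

W ≈ 780 J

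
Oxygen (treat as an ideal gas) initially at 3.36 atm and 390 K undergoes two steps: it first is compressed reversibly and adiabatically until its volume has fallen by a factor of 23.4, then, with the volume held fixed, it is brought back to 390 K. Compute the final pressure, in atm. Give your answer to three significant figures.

For a diatomic ideal gas γ = 7/5.
Adiabatic step (PV^γ = const): P₂ = 3.36×23.4^(7/5) = 277.5 atm; T₂ = 390×23.4^(2/5) = 1376 K.
Isochoric: P₃ = P₂(T₃/T₂) = 277.5 × (390/1376) = 78.62 atm.

P₃ ≈ 78.6 atm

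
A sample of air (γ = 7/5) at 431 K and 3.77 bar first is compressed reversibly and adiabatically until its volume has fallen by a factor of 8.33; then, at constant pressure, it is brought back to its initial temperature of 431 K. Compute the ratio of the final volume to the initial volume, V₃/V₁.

V₃/V₁ ≈ 0.0514

Adiabatic step: V₂/V₁ = 0.12; T₂ = T₁·8.33^(2/5) = 1006 K.
Isobaric step: V₃/V₂ = T₃/T₂ = 431/1006.
V₃/V₁ = (V₂/V₁)(V₃/V₂) = 0.12 × (431/1006) = 0.05142.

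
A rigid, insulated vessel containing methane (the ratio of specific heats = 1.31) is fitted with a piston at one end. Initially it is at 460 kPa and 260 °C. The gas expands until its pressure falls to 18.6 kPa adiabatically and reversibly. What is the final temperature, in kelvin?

Adiabatic: T₂/T₁ = (P₂/P₁)^((γ−1)/γ).
T₁ = 260 °C = 533.1 K.
T₂ = 533.1 × (18.6/460)^(0.237) = 249.5 K.

T₂ ≈ 250 K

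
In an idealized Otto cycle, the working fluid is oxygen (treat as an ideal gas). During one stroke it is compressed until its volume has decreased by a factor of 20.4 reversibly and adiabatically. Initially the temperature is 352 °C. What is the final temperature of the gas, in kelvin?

Adiabatic: T₁V₁^(γ−1) = T₂V₂^(γ−1) ⇒ T₂ = T₁ (V₁/V₂)^(γ−1).
For a diatomic ideal gas γ = 7/5, so γ−1 = 2/5.
T₁ = 352 °C = 625.1 K.
T₂ = 625.1 × 20.4^(2/5) = 2089 K.

T₂ ≈ 2090 K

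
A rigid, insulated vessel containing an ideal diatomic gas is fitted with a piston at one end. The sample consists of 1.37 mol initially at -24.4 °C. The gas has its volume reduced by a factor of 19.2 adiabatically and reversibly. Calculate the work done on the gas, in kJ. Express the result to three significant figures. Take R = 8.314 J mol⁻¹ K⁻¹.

Adiabatic: T₁V₁^(γ−1) = T₂V₂^(γ−1) ⇒ T₂ = T₁ (V₁/V₂)^(γ−1).
γ = 7/5 for a diatomic ideal gas, so γ−1 = 2/5.
T₁ = -24.4 °C = 248.7 K.
T₂ = 248.7 × 19.2^(2/5) = 811.1 K.
Q = 0, so ΔU = W_on_gas = nCᵥΔT with Cᵥ = R/(γ−1) = 20.79 J/(mol·K).
ΔU = 1.37 × 20.79 × (811.1 − 248.7) = 16010 J.

W ≈ 16.0 kJ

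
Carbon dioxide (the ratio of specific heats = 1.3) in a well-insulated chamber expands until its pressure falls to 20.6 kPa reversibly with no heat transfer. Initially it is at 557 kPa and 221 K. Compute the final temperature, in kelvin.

Along an adiabat T P^((1−γ)/γ) is constant, so T₂ = T₁ (P₂/P₁)^((γ−1)/γ).
T₂ = 221 × (20.6/557)^(0.231) = 103.3 K.

T₂ ≈ 103 K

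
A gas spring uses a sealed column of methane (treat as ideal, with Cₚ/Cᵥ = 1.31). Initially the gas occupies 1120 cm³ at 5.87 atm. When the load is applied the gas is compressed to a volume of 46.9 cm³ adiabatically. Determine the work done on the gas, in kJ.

W ≈ 3.60 kJ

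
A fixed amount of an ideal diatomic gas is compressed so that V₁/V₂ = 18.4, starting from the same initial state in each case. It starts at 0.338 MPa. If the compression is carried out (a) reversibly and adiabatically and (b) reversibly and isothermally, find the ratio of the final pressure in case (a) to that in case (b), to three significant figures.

P_adiabatic / P_isothermal ≈ 3.21

For a diatomic ideal gas γ = 7/5.
Isothermal: P_b = P₁(V₁/V₂) = 0.338×18.4.
Adiabatic: P_a = P₁(V₁/V₂)^γ = 0.338×18.4^(7/5).
P_a/P_b = (V₁/V₂)^(γ−1) = 18.4^(2/5) = 3.206.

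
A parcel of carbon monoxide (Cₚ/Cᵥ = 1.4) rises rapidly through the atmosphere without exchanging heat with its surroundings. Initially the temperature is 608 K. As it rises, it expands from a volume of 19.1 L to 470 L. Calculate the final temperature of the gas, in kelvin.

For a reversible adiabat TV^(γ−1) is constant, so T₂ = T₁ (V₁/V₂)^(γ−1).
T₂ = 608 × (19.1/470)^(0.4) = 168.8 K.

T₂ ≈ 169 K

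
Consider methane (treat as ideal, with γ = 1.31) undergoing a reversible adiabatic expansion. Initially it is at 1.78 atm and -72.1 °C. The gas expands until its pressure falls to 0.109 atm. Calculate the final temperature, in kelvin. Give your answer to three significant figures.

T₂ ≈ 104 K

Adiabatic: T₂/T₁ = (P₂/P₁)^((γ−1)/γ).
T₁ = -72.1 °C = 201 K.
T₂ = 201 × (0.109/1.78)^(0.237) = 103.8 K.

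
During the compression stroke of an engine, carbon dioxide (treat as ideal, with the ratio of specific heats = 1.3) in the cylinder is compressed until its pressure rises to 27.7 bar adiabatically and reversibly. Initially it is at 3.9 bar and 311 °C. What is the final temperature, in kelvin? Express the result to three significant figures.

T₂ ≈ 918 K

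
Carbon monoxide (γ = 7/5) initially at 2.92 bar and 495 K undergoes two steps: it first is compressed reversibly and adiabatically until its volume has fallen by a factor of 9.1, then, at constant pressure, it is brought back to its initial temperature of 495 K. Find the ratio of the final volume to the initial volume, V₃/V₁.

V₃/V₁ ≈ 0.0454

Adiabatic step: V₂/V₁ = 0.1099; T₂ = T₁·9.1^(2/5) = 1197 K.
Isobaric step: V₃/V₂ = T₃/T₂ = 495/1197.
V₃/V₁ = (V₂/V₁)(V₃/V₂) = 0.1099 × (495/1197) = 0.04543.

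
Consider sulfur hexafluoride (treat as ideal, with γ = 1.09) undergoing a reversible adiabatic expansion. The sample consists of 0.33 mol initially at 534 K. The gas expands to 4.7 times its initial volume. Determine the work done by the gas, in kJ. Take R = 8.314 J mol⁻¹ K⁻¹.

Adiabatic: T₁V₁^(γ−1) = T₂V₂^(γ−1) ⇒ T₂ = T₁ (V₁/V₂)^(γ−1).
T₂ = 534 × (1/4.7)^(0.09) = 464.6 K.
Q = 0, so ΔU = W_on_gas = nCᵥΔT with Cᵥ = R/(γ−1) = 92.38 J/(mol·K).
ΔU = 0.33 × 92.38 × (464.6 − 534) = -2117 J.
Work done by the gas = −ΔU = 2117 J.

W ≈ 2.12 kJ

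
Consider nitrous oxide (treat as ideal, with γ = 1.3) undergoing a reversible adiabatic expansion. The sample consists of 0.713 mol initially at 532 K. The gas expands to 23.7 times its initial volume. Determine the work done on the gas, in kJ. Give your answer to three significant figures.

W ≈ -6.45 kJ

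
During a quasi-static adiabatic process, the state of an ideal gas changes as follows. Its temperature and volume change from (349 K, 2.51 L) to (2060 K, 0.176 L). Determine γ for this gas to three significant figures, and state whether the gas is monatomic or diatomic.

γ ≈ 1.67; monatomic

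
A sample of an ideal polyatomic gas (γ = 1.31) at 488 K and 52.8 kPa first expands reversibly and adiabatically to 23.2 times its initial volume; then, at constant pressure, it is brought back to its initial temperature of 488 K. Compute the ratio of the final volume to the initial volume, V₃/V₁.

Adiabatic step: V₂/V₁ = 23.2; T₂ = T₁·(1/23.2)^(0.31) = 184.1 K.
Isobaric step: V₃/V₂ = T₃/T₂ = 488/184.1.
V₃/V₁ = (V₂/V₁)(V₃/V₂) = 23.2 × (488/184.1) = 61.49.

V₃/V₁ ≈ 61.5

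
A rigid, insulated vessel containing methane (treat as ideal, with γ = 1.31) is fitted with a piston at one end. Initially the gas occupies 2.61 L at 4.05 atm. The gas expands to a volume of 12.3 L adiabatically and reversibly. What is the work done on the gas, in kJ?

W ≈ -1.32 kJ

P₂ = P₁(V₁/V₂)^γ = 4.05×(2.61/12.3)^(1.31) = 0.5315 atm.
For a reversible adiabat, W_by_gas = (P₁V₁ − P₂V₂)/(γ−1).
W_by = (410400×0.00261 − 53850×0.0123) / (0.31) = 1318 J.
W_on_gas = −W_by = -1318 J.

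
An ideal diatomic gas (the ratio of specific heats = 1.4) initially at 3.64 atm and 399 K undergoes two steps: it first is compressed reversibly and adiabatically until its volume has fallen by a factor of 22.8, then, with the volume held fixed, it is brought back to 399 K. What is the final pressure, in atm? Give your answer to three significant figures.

P₃ ≈ 83.0 atm

Adiabatic step (PV^γ = const): P₂ = 3.64×22.8^(1.4) = 289.9 atm; T₂ = 399×22.8^(0.4) = 1394 K.
Isochoric: P₃ = P₂(T₃/T₂) = 289.9 × (399/1394) = 82.99 atm.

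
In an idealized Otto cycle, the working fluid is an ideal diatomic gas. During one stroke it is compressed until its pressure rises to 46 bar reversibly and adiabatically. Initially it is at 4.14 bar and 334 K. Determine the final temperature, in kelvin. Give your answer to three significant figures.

T₂ ≈ 665 K

Along an adiabat T P^((1−γ)/γ) is constant, so T₂ = T₁ (P₂/P₁)^((γ−1)/γ).
For a diatomic ideal gas γ = 7/5, so (γ−1)/γ = 2/7.
T₂ = 334 × (46/4.14)^(2/7) = 664.6 K.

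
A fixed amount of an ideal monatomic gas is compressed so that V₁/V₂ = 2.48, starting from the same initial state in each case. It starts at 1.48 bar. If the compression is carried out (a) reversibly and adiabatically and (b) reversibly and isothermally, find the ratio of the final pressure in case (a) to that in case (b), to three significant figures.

For a monatomic ideal gas γ = 5/3.
Isothermal: P_b = P₁(V₁/V₂) = 1.48×2.48.
Adiabatic: P_a = P₁(V₁/V₂)^γ = 1.48×2.48^(5/3).
P_a/P_b = (V₁/V₂)^(γ−1) = 2.48^(2/3) = 1.832.

P_adiabatic / P_isothermal ≈ 1.83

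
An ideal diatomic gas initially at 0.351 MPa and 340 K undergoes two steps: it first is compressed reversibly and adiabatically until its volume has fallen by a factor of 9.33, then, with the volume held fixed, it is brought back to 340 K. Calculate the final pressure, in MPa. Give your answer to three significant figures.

For a diatomic ideal gas γ = 7/5.
Adiabatic step (PV^γ = const): P₂ = 0.351×9.33^(7/5) = 8.001 MPa; T₂ = 340×9.33^(2/5) = 830.7 K.
Isochoric: P₃ = P₂(T₃/T₂) = 8.001 × (340/830.7) = 3.275 MPa.

P₃ ≈ 3.27 MPa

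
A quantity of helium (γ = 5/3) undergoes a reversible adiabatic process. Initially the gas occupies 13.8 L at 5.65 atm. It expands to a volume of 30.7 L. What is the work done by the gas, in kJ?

W ≈ 4.90 kJ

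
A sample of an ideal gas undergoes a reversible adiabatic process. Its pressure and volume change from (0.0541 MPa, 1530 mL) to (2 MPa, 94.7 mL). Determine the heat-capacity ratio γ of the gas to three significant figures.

γ ≈ 1.30

PV^γ = const ⇒ γ = ln(P₂/P₁) / ln(V₁/V₂).
γ = ln(2/0.0541) / ln(1530/94.7) = 1.298.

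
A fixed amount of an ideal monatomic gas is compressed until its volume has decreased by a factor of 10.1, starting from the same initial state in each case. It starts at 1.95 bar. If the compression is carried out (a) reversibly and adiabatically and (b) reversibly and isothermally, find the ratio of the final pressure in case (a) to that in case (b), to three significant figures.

For a monatomic ideal gas γ = 5/3.
Isothermal: P_b = P₁(V₁/V₂) = 1.95×10.1.
Adiabatic: P_a = P₁(V₁/V₂)^γ = 1.95×10.1^(5/3).
P_a/P_b = (V₁/V₂)^(γ−1) = 10.1^(2/3) = 4.672.

P_adiabatic / P_isothermal ≈ 4.67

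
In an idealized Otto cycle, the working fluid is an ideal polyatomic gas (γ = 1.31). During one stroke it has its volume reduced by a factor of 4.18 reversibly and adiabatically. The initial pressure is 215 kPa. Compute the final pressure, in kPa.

P₂ ≈ 1400 kPa

Since PV^γ is constant along a reversible adiabat, P₂ = P₁ (V₁/V₂)^γ.
P₂ = 215 × 4.18^(1.31) = 1400 kPa.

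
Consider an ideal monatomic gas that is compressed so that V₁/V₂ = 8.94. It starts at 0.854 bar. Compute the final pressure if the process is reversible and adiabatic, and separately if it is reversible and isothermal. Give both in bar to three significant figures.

adiabatic: 32.9 bar; isothermal: 7.63 bar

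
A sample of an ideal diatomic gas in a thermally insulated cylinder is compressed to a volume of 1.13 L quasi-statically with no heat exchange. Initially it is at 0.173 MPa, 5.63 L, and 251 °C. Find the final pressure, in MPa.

Since PV^γ is constant along a reversible adiabat, P₂ = P₁ (V₁/V₂)^γ.
γ = 7/5 for a diatomic ideal gas.
P₂ = 0.173 × (5.63/1.13)^(7/5) = 1.639 MPa.

P₂ ≈ 1.64 MPa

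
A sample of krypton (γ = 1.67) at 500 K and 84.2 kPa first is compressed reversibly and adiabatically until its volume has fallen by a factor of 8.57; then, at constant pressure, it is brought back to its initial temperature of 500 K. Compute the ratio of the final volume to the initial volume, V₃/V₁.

Adiabatic step: V₂/V₁ = 0.1167; T₂ = T₁·8.57^(0.67) = 2109 K.
Isobaric step: V₃/V₂ = T₃/T₂ = 500/2109.
V₃/V₁ = (V₂/V₁)(V₃/V₂) = 0.1167 × (500/2109) = 0.02766.

V₃/V₁ ≈ 0.0277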